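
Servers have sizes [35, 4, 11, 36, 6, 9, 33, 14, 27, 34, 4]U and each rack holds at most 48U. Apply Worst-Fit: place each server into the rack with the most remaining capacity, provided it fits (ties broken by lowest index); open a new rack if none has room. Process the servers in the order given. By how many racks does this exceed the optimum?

Worst-Fit: [35,4,6] [11,36] [9,33] [14,27] [34,4] → 5 racks.
Total size 213U; any packing needs at least ⌈213/48⌉ = 5 racks.
So 5 is already optimal.

0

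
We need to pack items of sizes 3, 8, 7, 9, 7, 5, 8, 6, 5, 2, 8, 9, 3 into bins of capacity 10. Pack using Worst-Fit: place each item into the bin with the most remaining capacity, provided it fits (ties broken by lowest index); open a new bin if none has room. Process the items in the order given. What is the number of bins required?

Put 3 in bin 1; 7 remain.
Put 8 in bin 2; 2 remain.
Put 7 in bin 1; 0 remain.
Put 9 in bin 3; 1 remain.
Put 7 in bin 4; 3 remain.
Put 5 in bin 5; 5 remain.
Put 8 in bin 6; 2 remain.
Put 6 in bin 7; 4 remain.
Put 5 in bin 5; 0 remain.
Put 2 in bin 7; 2 remain.
Put 8 in bin 8; 2 remain.
Put 9 in bin 9; 1 remain.
Put 3 in bin 4; 0 remain.
Final bins: [3,7] [8] [9] [7,3] [5,5] [8] [6,2] [8] [9].

9 bins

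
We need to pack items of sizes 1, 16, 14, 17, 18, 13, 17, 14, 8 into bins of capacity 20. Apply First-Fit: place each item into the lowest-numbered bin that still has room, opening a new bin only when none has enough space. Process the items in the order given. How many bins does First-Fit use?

bin 1: place 1, 19 left
bin 1: place 16, 3 left
bin 2: place 14, 6 left
bin 3: place 17, 3 left
bin 4: place 18, 2 left
bin 5: place 13, 7 left
bin 6: place 17, 3 left
bin 7: place 14, 6 left
bin 8: place 8, 12 left

8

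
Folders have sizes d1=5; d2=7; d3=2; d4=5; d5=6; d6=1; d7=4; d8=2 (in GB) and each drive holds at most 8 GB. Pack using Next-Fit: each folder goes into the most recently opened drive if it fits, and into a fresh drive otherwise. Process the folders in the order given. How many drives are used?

Put d1 (5 GB) in drive 1; 3 GB remain.
Put d2 (7 GB) in drive 2; 1 GB remain.
Put d3 (2 GB) in drive 3; 6 GB remain.
Put d4 (5 GB) in drive 3; 1 GB remain.
Put d5 (6 GB) in drive 4; 2 GB remain.
Put d6 (1 GB) in drive 4; 1 GB remain.
Put d7 (4 GB) in drive 5; 4 GB remain.
Put d8 (2 GB) in drive 5; 2 GB remain.

5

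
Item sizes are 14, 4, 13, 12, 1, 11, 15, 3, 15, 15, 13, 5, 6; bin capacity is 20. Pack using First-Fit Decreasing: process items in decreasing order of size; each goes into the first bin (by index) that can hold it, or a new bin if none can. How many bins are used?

Sorted descending: 15, 15, 15, 14, 13, 13, 12, 11, 6, 5, 4, 3, 1.
bin 1: place 15, 5 left
bin 2: place 15, 5 left
bin 3: place 15, 5 left
bin 4: place 14, 6 left
bin 5: place 13, 7 left
bin 6: place 13, 7 left
bin 7: place 12, 8 left
bin 8: place 11, 9 left
bin 4: place 6, 0 left
bin 1: place 5, 0 left
bin 2: place 4, 1 left
bin 3: place 3, 2 left
bin 2: place 1, 0 left
Final bins: [15,5] [15,4,1] [15,3] [14,6] [13] [13] [12] [11].

8 bins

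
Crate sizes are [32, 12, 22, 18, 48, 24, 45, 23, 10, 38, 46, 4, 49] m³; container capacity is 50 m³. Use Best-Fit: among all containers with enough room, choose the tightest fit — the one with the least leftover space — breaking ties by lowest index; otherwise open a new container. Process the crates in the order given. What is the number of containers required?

8 containers

Put 32 m³ in container 1; 18 m³ remain.
Put 12 m³ in container 1; 6 m³ remain.
Put 22 m³ in container 2; 28 m³ remain.
Put 18 m³ in container 2; 10 m³ remain.
Put 48 m³ in container 3; 2 m³ remain.
Put 24 m³ in container 4; 26 m³ remain.
Put 45 m³ in container 5; 5 m³ remain.
Put 23 m³ in container 4; 3 m³ remain.
Put 10 m³ in container 2; 0 m³ remain.
Put 38 m³ in container 6; 12 m³ remain.
Put 46 m³ in container 7; 4 m³ remain.
Put 4 m³ in container 7; 0 m³ remain.
Put 49 m³ in container 8; 1 m³ remain.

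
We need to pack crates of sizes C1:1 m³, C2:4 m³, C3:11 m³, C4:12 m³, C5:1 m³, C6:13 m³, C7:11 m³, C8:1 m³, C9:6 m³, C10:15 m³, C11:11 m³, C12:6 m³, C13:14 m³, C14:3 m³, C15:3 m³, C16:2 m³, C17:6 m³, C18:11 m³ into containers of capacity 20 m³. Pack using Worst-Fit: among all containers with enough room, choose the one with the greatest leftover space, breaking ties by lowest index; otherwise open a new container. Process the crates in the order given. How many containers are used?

8

container 1: place C1 (1 m³), 19 m³ left
container 1: place C2 (4 m³), 15 m³ left
container 1: place C3 (11 m³), 4 m³ left
container 2: place C4 (12 m³), 8 m³ left
container 2: place C5 (1 m³), 7 m³ left
container 3: place C6 (13 m³), 7 m³ left
container 4: place C7 (11 m³), 9 m³ left
container 4: place C8 (1 m³), 8 m³ left
container 4: place C9 (6 m³), 2 m³ left
container 5: place C10 (15 m³), 5 m³ left
container 6: place C11 (11 m³), 9 m³ left
container 6: place C12 (6 m³), 3 m³ left
container 7: place C13 (14 m³), 6 m³ left
container 2: place C14 (3 m³), 4 m³ left
container 3: place C15 (3 m³), 4 m³ left
container 7: place C16 (2 m³), 4 m³ left
container 8: place C17 (6 m³), 14 m³ left
container 8: place C18 (11 m³), 3 m³ left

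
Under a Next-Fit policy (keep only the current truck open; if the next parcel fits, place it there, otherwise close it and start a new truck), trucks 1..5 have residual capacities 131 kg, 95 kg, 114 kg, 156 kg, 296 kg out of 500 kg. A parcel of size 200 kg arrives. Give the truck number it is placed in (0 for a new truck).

5

Next-Fit only looks at truck 5, which has 296 kg free.
200 kg fits there.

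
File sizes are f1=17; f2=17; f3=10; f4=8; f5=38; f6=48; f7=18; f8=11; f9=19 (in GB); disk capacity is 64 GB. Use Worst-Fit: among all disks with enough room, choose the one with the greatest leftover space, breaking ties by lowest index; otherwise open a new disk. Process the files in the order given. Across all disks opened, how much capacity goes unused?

70

f1 (17 GB) → disk 1 (remaining 47 GB)
f2 (17 GB) → disk 1 (remaining 30 GB)
f3 (10 GB) → disk 1 (remaining 20 GB)
f4 (8 GB) → disk 1 (remaining 12 GB)
f5 (38 GB) → disk 2 (remaining 26 GB)
f6 (48 GB) → disk 3 (remaining 16 GB)
f7 (18 GB) → disk 2 (remaining 8 GB)
f8 (11 GB) → disk 3 (remaining 5 GB)
f9 (19 GB) → disk 4 (remaining 45 GB)
4 disks × 64 GB = 256 GB; used 186 GB; unused 70 GB.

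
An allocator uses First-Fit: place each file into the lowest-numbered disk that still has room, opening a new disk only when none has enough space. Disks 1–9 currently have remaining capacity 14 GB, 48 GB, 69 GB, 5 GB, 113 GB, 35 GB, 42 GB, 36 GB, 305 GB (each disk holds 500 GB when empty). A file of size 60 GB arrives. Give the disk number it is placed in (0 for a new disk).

Disks with room: disk 3 (69 GB), disk 5 (113 GB), disk 9 (305 GB).
The first with room is disk 3.

3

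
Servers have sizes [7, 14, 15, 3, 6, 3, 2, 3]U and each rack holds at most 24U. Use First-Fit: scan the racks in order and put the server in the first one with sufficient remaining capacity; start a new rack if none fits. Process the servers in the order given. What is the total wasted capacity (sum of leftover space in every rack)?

rack 1: place 7U, 17U left
rack 1: place 14U, 3U left
rack 2: place 15U, 9U left
rack 1: place 3U, 0U left
rack 2: place 6U, 3U left
rack 2: place 3U, 0U left
rack 3: place 2U, 22U left
rack 3: place 3U, 19U left
3 racks × 24U = 72U; used 53U; unused 19U.

19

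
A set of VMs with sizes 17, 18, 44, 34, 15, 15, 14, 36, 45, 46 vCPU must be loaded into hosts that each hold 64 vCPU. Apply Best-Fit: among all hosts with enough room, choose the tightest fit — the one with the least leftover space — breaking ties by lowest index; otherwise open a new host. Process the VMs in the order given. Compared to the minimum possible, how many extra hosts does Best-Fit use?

1

Best-Fit: [17,18,15,14] [44,15] [34] [36] [45] [46] → 6 hosts.
Total size 284 vCPU; any packing needs at least ⌈284/64⌉ = 5 hosts.
An optimal packing achieves that bound: [46,18] [45,17] [44,15] [36,15] [34,14] → 5 hosts.
Excess: 6 − 5 = 1.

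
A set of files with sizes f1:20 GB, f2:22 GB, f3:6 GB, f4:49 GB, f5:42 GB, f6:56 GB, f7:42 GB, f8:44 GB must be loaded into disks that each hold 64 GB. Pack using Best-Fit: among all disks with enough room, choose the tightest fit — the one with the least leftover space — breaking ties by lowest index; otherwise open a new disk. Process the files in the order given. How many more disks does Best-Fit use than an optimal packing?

Best-Fit: [20,22,6] [49] [42] [56] [42] [44] → 6 disks.
Total size 281 GB; any packing needs at least ⌈281/64⌉ = 5 disks.
An optimal packing achieves that bound: [56,6] [49] [44,20] [42,22] [42] → 5 disks.
Excess: 6 − 5 = 1.

1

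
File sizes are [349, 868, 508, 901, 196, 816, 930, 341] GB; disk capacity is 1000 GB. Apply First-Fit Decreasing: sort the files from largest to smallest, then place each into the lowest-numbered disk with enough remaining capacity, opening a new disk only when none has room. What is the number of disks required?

6

Sorted descending: 930, 901, 868, 816, 508, 349, 341, 196.
930 GB → disk 1 (remaining 70 GB)
901 GB → disk 2 (remaining 99 GB)
868 GB → disk 3 (remaining 132 GB)
816 GB → disk 4 (remaining 184 GB)
508 GB → disk 5 (remaining 492 GB)
349 GB → disk 5 (remaining 143 GB)
341 GB → disk 6 (remaining 659 GB)
196 GB → disk 6 (remaining 463 GB)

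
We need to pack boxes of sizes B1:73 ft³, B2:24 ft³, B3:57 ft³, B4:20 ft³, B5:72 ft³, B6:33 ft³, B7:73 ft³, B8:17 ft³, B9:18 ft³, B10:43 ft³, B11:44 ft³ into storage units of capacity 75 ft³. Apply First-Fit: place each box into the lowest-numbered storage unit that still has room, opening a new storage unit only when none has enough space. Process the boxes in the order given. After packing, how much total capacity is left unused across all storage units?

B1 (73 ft³) → storage unit 1 (remaining 2 ft³)
B2 (24 ft³) → storage unit 2 (remaining 51 ft³)
B3 (57 ft³) → storage unit 3 (remaining 18 ft³)
B4 (20 ft³) → storage unit 2 (remaining 31 ft³)
B5 (72 ft³) → storage unit 4 (remaining 3 ft³)
B6 (33 ft³) → storage unit 5 (remaining 42 ft³)
B7 (73 ft³) → storage unit 6 (remaining 2 ft³)
B8 (17 ft³) → storage unit 2 (remaining 14 ft³)
B9 (18 ft³) → storage unit 3 (remaining 0 ft³)
B10 (43 ft³) → storage unit 7 (remaining 32 ft³)
B11 (44 ft³) → storage unit 8 (remaining 31 ft³)
8 storage units × 75 ft³ = 600 ft³; used 474 ft³; unused 126 ft³.

126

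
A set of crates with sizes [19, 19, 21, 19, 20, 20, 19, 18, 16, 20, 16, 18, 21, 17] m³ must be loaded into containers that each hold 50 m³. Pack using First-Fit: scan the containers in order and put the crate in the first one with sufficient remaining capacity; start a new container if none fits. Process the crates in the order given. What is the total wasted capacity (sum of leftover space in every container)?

Put 19 m³ in container 1; 31 m³ remain.
Put 19 m³ in container 1; 12 m³ remain.
Put 21 m³ in container 2; 29 m³ remain.
Put 19 m³ in container 2; 10 m³ remain.
Put 20 m³ in container 3; 30 m³ remain.
Put 20 m³ in container 3; 10 m³ remain.
Put 19 m³ in container 4; 31 m³ remain.
Put 18 m³ in container 4; 13 m³ remain.
Put 16 m³ in container 5; 34 m³ remain.
Put 20 m³ in container 5; 14 m³ remain.
Put 16 m³ in container 6; 34 m³ remain.
Put 18 m³ in container 6; 16 m³ remain.
Put 21 m³ in container 7; 29 m³ remain.
Put 17 m³ in container 7; 12 m³ remain.
7 containers × 50 m³ = 350 m³; used 263 m³; unused 87 m³.

87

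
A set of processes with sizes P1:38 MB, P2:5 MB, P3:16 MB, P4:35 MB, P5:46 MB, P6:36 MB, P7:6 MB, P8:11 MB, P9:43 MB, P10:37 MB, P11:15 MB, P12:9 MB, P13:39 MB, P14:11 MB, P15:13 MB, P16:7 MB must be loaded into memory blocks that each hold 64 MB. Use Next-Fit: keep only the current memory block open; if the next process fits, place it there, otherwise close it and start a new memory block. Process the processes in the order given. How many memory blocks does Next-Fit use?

8

P1 (38 MB) → memory block 1 (remaining 26 MB)
P2 (5 MB) → memory block 1 (remaining 21 MB)
P3 (16 MB) → memory block 1 (remaining 5 MB)
P4 (35 MB) → memory block 2 (remaining 29 MB)
P5 (46 MB) → memory block 3 (remaining 18 MB)
P6 (36 MB) → memory block 4 (remaining 28 MB)
P7 (6 MB) → memory block 4 (remaining 22 MB)
P8 (11 MB) → memory block 4 (remaining 11 MB)
P9 (43 MB) → memory block 5 (remaining 21 MB)
P10 (37 MB) → memory block 6 (remaining 27 MB)
P11 (15 MB) → memory block 6 (remaining 12 MB)
P12 (9 MB) → memory block 6 (remaining 3 MB)
P13 (39 MB) → memory block 7 (remaining 25 MB)
P14 (11 MB) → memory block 7 (remaining 14 MB)
P15 (13 MB) → memory block 7 (remaining 1 MB)
P16 (7 MB) → memory block 8 (remaining 57 MB)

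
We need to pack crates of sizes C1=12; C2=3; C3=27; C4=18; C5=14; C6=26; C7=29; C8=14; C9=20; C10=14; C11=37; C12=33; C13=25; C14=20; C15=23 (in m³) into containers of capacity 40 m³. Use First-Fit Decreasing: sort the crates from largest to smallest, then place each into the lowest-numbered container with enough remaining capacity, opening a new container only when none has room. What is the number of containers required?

Sorted descending: 37, 33, 29, 27, 26, 25, 23, 20, 20, 18, 14, 14, 14, 12, 3.
container 1: place 37 m³, 3 m³ left
container 2: place 33 m³, 7 m³ left
container 3: place 29 m³, 11 m³ left
container 4: place 27 m³, 13 m³ left
container 5: place 26 m³, 14 m³ left
container 6: place 25 m³, 15 m³ left
container 7: place 23 m³, 17 m³ left
container 8: place 20 m³, 20 m³ left
container 8: place 20 m³, 0 m³ left
container 9: place 18 m³, 22 m³ left
container 5: place 14 m³, 0 m³ left
container 6: place 14 m³, 1 m³ left
container 7: place 14 m³, 3 m³ left
container 4: place 12 m³, 1 m³ left
container 1: place 3 m³, 0 m³ left
Final containers: [37,3] [33] [29] [27,12] [26,14] [25,14] [23,14] [20,20] [18].

9 containers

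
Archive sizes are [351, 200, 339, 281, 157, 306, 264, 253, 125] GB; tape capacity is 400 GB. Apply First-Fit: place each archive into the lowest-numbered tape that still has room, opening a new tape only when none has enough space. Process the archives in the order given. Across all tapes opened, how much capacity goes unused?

351 GB → tape 1 (remaining 49 GB)
200 GB → tape 2 (remaining 200 GB)
339 GB → tape 3 (remaining 61 GB)
281 GB → tape 4 (remaining 119 GB)
157 GB → tape 2 (remaining 43 GB)
306 GB → tape 5 (remaining 94 GB)
264 GB → tape 6 (remaining 136 GB)
253 GB → tape 7 (remaining 147 GB)
125 GB → tape 6 (remaining 11 GB)
7 tapes × 400 GB = 2800 GB; used 2276 GB; unused 524 GB.

524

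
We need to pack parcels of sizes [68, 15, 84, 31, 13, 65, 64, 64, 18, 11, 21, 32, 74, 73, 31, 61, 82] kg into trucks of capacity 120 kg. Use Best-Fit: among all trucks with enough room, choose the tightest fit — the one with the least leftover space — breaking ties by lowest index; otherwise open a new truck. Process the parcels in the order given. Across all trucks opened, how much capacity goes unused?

truck 1: place 68 kg, 52 kg left
truck 1: place 15 kg, 37 kg left
truck 2: place 84 kg, 36 kg left
truck 2: place 31 kg, 5 kg left
truck 1: place 13 kg, 24 kg left
truck 3: place 65 kg, 55 kg left
truck 4: place 64 kg, 56 kg left
truck 5: place 64 kg, 56 kg left
truck 1: place 18 kg, 6 kg left
truck 3: place 11 kg, 44 kg left
truck 3: place 21 kg, 23 kg left
truck 4: place 32 kg, 24 kg left
truck 6: place 74 kg, 46 kg left
truck 7: place 73 kg, 47 kg left
truck 6: place 31 kg, 15 kg left
truck 8: place 61 kg, 59 kg left
truck 9: place 82 kg, 38 kg left
9 trucks × 120 kg = 1080 kg; used 807 kg; unused 273 kg.

273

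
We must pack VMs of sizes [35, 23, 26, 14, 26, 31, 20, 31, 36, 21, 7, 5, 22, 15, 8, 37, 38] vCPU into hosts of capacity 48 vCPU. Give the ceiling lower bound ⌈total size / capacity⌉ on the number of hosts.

Total size = 35 + 23 + 26 + 14 + 26 + 31 + 20 + 31 + 36 + 21 + 7 + 5 + 22 + 15 + 8 + 37 + 38 = 395 vCPU.
⌈395 / 48⌉ = 9.

9 hosts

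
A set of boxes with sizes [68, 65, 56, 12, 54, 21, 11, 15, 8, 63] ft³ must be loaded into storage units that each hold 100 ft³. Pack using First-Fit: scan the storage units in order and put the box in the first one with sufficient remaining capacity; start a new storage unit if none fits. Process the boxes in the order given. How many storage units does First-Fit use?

Put 68 ft³ in storage unit 1; 32 ft³ remain.
Put 65 ft³ in storage unit 2; 35 ft³ remain.
Put 56 ft³ in storage unit 3; 44 ft³ remain.
Put 12 ft³ in storage unit 1; 20 ft³ remain.
Put 54 ft³ in storage unit 4; 46 ft³ remain.
Put 21 ft³ in storage unit 2; 14 ft³ remain.
Put 11 ft³ in storage unit 1; 9 ft³ remain.
Put 15 ft³ in storage unit 3; 29 ft³ remain.
Put 8 ft³ in storage unit 1; 1 ft³ remain.
Put 63 ft³ in storage unit 5; 37 ft³ remain.
Final storage units: [68,12,11,8] [65,21] [56,15] [54] [63].

5 storage units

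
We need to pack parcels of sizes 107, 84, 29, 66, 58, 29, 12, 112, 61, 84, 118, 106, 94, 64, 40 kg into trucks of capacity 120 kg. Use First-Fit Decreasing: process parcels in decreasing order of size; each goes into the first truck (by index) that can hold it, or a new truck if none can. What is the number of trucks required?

Sorted descending: 118, 112, 107, 106, 94, 84, 84, 66, 64, 61, 58, 40, 29, 29, 12.
truck 1: place 118 kg, 2 kg left
truck 2: place 112 kg, 8 kg left
truck 3: place 107 kg, 13 kg left
truck 4: place 106 kg, 14 kg left
truck 5: place 94 kg, 26 kg left
truck 6: place 84 kg, 36 kg left
truck 7: place 84 kg, 36 kg left
truck 8: place 66 kg, 54 kg left
truck 9: place 64 kg, 56 kg left
truck 10: place 61 kg, 59 kg left
truck 10: place 58 kg, 1 kg left
truck 8: place 40 kg, 14 kg left
truck 6: place 29 kg, 7 kg left
truck 7: place 29 kg, 7 kg left
truck 3: place 12 kg, 1 kg left
Final trucks: [118] [112] [107,12] [106] [94] [84,29] [84,29] [66,40] [64] [61,58].

10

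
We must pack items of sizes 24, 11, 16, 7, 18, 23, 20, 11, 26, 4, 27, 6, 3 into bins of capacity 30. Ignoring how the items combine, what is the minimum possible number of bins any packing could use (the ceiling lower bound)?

Total size = 24 + 11 + 16 + 7 + 18 + 23 + 20 + 11 + 26 + 4 + 27 + 6 + 3 = 196.
⌈196 / 30⌉ = 7.

7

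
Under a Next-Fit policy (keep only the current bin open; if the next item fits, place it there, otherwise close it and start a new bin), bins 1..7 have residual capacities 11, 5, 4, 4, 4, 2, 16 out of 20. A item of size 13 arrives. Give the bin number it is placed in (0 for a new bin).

Next-Fit only looks at bin 7, which has 16 free.
13 fits there.

7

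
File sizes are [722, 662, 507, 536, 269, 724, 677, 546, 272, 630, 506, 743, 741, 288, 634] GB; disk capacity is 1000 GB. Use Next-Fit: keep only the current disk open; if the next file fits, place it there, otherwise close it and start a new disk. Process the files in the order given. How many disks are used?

12

Put 722 GB in disk 1; 278 GB remain.
Put 662 GB in disk 2; 338 GB remain.
Put 507 GB in disk 3; 493 GB remain.
Put 536 GB in disk 4; 464 GB remain.
Put 269 GB in disk 4; 195 GB remain.
Put 724 GB in disk 5; 276 GB remain.
Put 677 GB in disk 6; 323 GB remain.
Put 546 GB in disk 7; 454 GB remain.
Put 272 GB in disk 7; 182 GB remain.
Put 630 GB in disk 8; 370 GB remain.
Put 506 GB in disk 9; 494 GB remain.
Put 743 GB in disk 10; 257 GB remain.
Put 741 GB in disk 11; 259 GB remain.
Put 288 GB in disk 12; 712 GB remain.
Put 634 GB in disk 12; 78 GB remain.
Final disks: [722] [662] [507] [536,269] [724] [677] [546,272] [630] [506] [743] [741] [288,634].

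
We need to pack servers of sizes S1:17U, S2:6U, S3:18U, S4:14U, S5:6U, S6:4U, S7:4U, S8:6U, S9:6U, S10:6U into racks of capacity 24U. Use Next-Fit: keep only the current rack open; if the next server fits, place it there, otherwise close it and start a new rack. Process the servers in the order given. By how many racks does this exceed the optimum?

0

Next-Fit: [17,6] [18] [14,6,4] [4,6,6,6] → 4 racks.
Total size 87U; any packing needs at least ⌈87/24⌉ = 4 racks.
So 4 is already optimal.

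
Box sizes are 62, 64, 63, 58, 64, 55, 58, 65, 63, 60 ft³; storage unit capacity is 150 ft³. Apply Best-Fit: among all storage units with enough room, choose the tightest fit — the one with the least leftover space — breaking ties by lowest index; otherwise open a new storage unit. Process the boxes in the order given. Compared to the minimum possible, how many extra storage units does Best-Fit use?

0

Best-Fit: [62,64] [63,58] [64,55] [58,65] [63,60] → 5 storage units.
Total size 612 ft³; any packing needs at least ⌈612/150⌉ = 5 storage units.
So 5 is already optimal.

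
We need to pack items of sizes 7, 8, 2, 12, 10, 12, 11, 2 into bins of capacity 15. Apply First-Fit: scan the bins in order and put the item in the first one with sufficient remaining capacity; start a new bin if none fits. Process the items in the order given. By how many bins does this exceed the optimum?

First-Fit: [7,8] [2,12] [10,2] [12] [11] → 5 bins.
Total size 64; any packing needs at least ⌈64/15⌉ = 5 bins.
So 5 is already optimal.

0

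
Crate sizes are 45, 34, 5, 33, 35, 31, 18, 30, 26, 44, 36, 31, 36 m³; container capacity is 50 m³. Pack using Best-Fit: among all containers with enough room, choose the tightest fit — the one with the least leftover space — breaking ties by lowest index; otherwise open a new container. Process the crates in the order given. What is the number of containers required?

45 m³ → container 1 (remaining 5 m³)
34 m³ → container 2 (remaining 16 m³)
5 m³ → container 1 (remaining 0 m³)
33 m³ → container 3 (remaining 17 m³)
35 m³ → container 4 (remaining 15 m³)
31 m³ → container 5 (remaining 19 m³)
18 m³ → container 5 (remaining 1 m³)
30 m³ → container 6 (remaining 20 m³)
26 m³ → container 7 (remaining 24 m³)
44 m³ → container 8 (remaining 6 m³)
36 m³ → container 9 (remaining 14 m³)
31 m³ → container 10 (remaining 19 m³)
36 m³ → container 11 (remaining 14 m³)

11 containers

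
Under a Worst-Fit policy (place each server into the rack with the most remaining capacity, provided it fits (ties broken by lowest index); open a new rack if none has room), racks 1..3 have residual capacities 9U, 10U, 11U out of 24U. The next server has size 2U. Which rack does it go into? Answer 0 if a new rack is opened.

Racks with room: rack 1 (9U), rack 2 (10U), rack 3 (11U).
Most room is rack 3 with 11U free.

3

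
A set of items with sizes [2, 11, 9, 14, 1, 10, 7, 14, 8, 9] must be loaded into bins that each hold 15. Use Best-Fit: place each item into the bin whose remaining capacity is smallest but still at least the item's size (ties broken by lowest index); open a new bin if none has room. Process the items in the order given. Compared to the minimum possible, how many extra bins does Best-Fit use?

0

Best-Fit: [2,11] [9] [14,1] [10] [7,8] [14] [9] → 7 bins.
7 items exceed 7.5 (half the capacity), and no two of those can share a bin, so at least 7 bins are needed.
So 7 is already optimal.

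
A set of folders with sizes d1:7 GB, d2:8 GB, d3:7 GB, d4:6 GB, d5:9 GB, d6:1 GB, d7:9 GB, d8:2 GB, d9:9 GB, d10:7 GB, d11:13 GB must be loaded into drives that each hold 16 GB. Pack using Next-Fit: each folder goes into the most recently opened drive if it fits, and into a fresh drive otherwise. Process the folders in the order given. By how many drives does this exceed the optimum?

Next-Fit: [7,8] [7,6] [9,1] [9,2] [9,7] [13] → 6 drives.
Total size 78 GB; any packing needs at least ⌈78/16⌉ = 5 drives.
An optimal packing achieves that bound: [13,2,1] [9,7] [9,7] [9,7] [8,6] → 5 drives.
Excess: 6 − 5 = 1.

1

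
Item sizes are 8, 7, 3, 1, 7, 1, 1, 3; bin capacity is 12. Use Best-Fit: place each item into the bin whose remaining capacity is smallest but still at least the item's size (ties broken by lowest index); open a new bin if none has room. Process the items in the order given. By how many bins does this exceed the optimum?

Best-Fit: [8,3,1] [7,1,1,3] [7] → 3 bins.
Total size 31; any packing needs at least ⌈31/12⌉ = 3 bins.
So 3 is already optimal.

0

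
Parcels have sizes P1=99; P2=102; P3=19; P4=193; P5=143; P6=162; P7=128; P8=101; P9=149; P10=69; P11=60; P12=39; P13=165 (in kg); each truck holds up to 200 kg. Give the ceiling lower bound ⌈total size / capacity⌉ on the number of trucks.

8

Total size = 99 + 102 + 19 + 193 + 143 + 162 + 128 + 101 + 149 + 69 + 60 + 39 + 165 = 1429 kg.
⌈1429 / 200⌉ = 8.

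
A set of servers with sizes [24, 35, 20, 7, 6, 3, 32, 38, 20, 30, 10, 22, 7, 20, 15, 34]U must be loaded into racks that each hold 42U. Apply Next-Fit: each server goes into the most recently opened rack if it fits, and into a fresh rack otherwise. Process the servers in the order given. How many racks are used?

10 racks

rack 1: place 24U, 18U left
rack 2: place 35U, 7U left
rack 3: place 20U, 22U left
rack 3: place 7U, 15U left
rack 3: place 6U, 9U left
rack 3: place 3U, 6U left
rack 4: place 32U, 10U left
rack 5: place 38U, 4U left
rack 6: place 20U, 22U left
rack 7: place 30U, 12U left
rack 7: place 10U, 2U left
rack 8: place 22U, 20U left
rack 8: place 7U, 13U left
rack 9: place 20U, 22U left
rack 9: place 15U, 7U left
rack 10: place 34U, 8U left
Final racks: [24] [35] [20,7,6,3] [32] [38] [20] [30,10] [22,7] [20,15] [34].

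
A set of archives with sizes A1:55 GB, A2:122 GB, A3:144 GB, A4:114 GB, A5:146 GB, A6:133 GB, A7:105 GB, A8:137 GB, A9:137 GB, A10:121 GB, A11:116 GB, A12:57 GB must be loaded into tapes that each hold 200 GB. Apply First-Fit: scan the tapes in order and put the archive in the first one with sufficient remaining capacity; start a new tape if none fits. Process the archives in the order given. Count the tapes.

tape 1: place A1 (55 GB), 145 GB left
tape 1: place A2 (122 GB), 23 GB left
tape 2: place A3 (144 GB), 56 GB left
tape 3: place A4 (114 GB), 86 GB left
tape 4: place A5 (146 GB), 54 GB left
tape 5: place A6 (133 GB), 67 GB left
tape 6: place A7 (105 GB), 95 GB left
tape 7: place A8 (137 GB), 63 GB left
tape 8: place A9 (137 GB), 63 GB left
tape 9: place A10 (121 GB), 79 GB left
tape 10: place A11 (116 GB), 84 GB left
tape 3: place A12 (57 GB), 29 GB left
Final tapes: [55,122] [144] [114,57] [146] [133] [105] [137] [137] [121] [116].

10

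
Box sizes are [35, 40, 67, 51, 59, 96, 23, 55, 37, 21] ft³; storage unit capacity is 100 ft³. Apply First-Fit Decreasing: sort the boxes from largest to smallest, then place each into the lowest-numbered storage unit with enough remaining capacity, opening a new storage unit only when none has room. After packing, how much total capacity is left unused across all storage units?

Sorted descending: 96, 67, 59, 55, 51, 40, 37, 35, 23, 21.
Put 96 ft³ in storage unit 1; 4 ft³ remain.
Put 67 ft³ in storage unit 2; 33 ft³ remain.
Put 59 ft³ in storage unit 3; 41 ft³ remain.
Put 55 ft³ in storage unit 4; 45 ft³ remain.
Put 51 ft³ in storage unit 5; 49 ft³ remain.
Put 40 ft³ in storage unit 3; 1 ft³ remain.
Put 37 ft³ in storage unit 4; 8 ft³ remain.
Put 35 ft³ in storage unit 5; 14 ft³ remain.
Put 23 ft³ in storage unit 2; 10 ft³ remain.
Put 21 ft³ in storage unit 6; 79 ft³ remain.
6 storage units × 100 ft³ = 600 ft³; used 484 ft³; unused 116 ft³.

116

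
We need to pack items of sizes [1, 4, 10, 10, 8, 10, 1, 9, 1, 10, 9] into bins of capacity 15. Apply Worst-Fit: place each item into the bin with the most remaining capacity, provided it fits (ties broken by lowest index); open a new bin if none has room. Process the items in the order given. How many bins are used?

bin 1: place 1, 14 left
bin 1: place 4, 10 left
bin 1: place 10, 0 left
bin 2: place 10, 5 left
bin 3: place 8, 7 left
bin 4: place 10, 5 left
bin 3: place 1, 6 left
bin 5: place 9, 6 left
bin 3: place 1, 5 left
bin 6: place 10, 5 left
bin 7: place 9, 6 left
Final bins: [1,4,10] [10] [8,1,1] [10] [9] [10] [9].

7 bins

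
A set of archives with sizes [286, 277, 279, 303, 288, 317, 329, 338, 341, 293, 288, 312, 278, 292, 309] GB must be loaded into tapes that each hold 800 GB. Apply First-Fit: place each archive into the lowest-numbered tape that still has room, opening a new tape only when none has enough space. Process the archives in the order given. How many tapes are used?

Put 286 GB in tape 1; 514 GB remain.
Put 277 GB in tape 1; 237 GB remain.
Put 279 GB in tape 2; 521 GB remain.
Put 303 GB in tape 2; 218 GB remain.
Put 288 GB in tape 3; 512 GB remain.
Put 317 GB in tape 3; 195 GB remain.
Put 329 GB in tape 4; 471 GB remain.
Put 338 GB in tape 4; 133 GB remain.
Put 341 GB in tape 5; 459 GB remain.
Put 293 GB in tape 5; 166 GB remain.
Put 288 GB in tape 6; 512 GB remain.
Put 312 GB in tape 6; 200 GB remain.
Put 278 GB in tape 7; 522 GB remain.
Put 292 GB in tape 7; 230 GB remain.
Put 309 GB in tape 8; 491 GB remain.

8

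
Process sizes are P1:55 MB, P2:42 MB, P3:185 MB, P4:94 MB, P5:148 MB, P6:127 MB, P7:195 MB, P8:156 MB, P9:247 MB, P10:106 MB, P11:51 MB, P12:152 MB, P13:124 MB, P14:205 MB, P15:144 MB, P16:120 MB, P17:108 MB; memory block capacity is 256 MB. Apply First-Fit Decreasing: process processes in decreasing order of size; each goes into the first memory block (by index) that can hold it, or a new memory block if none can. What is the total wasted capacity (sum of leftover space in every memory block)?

301

Sorted descending: 247, 205, 195, 185, 156, 152, 148, 144, 127, 124, 120, 108, 106, 94, 55, 51, 42.
memory block 1: place 247 MB, 9 MB left
memory block 2: place 205 MB, 51 MB left
memory block 3: place 195 MB, 61 MB left
memory block 4: place 185 MB, 71 MB left
memory block 5: place 156 MB, 100 MB left
memory block 6: place 152 MB, 104 MB left
memory block 7: place 148 MB, 108 MB left
memory block 8: place 144 MB, 112 MB left
memory block 9: place 127 MB, 129 MB left
memory block 9: place 124 MB, 5 MB left
memory block 10: place 120 MB, 136 MB left
memory block 7: place 108 MB, 0 MB left
memory block 8: place 106 MB, 6 MB left
memory block 5: place 94 MB, 6 MB left
memory block 3: place 55 MB, 6 MB left
memory block 2: place 51 MB, 0 MB left
memory block 4: place 42 MB, 29 MB left
10 memory blocks × 256 MB = 2560 MB; used 2259 MB; unused 301 MB.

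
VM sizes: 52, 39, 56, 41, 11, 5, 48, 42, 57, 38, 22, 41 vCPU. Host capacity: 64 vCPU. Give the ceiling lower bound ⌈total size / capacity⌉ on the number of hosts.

Total size = 52 + 39 + 56 + 41 + 11 + 5 + 48 + 42 + 57 + 38 + 22 + 41 = 452 vCPU.
⌈452 / 64⌉ = 8.

8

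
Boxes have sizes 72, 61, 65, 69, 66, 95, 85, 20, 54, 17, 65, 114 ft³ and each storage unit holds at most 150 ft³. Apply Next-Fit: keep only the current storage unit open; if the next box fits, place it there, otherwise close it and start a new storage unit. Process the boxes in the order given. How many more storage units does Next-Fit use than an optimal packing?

Next-Fit: [72,61] [65,69] [66] [95] [85,20] [54,17,65] [114] → 7 storage units.
Total size 783 ft³; any packing needs at least ⌈783/150⌉ = 6 storage units.
An optimal packing achieves that bound: [114,20] [95,54] [85,65] [72,69] [66,65,17] [61] → 6 storage units.
Excess: 7 − 6 = 1.

1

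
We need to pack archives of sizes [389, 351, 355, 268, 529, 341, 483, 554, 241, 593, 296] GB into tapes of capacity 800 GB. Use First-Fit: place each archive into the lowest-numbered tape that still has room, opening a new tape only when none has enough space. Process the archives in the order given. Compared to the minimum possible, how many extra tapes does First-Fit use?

1

First-Fit: [389,351] [355,268] [529,241] [341,296] [483] [554] [593] → 7 tapes.
Total size 4400 GB; any packing needs at least ⌈4400/800⌉ = 6 tapes.
An optimal packing achieves that bound: [593] [554,241] [529,268] [483,296] [389,355] [351,341] → 6 tapes.
Excess: 7 − 6 = 1.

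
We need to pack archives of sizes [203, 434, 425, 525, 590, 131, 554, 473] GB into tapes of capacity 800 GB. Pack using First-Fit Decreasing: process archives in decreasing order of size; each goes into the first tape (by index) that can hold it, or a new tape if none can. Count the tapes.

Sorted descending: 590, 554, 525, 473, 434, 425, 203, 131.
590 GB → tape 1 (remaining 210 GB)
554 GB → tape 2 (remaining 246 GB)
525 GB → tape 3 (remaining 275 GB)
473 GB → tape 4 (remaining 327 GB)
434 GB → tape 5 (remaining 366 GB)
425 GB → tape 6 (remaining 375 GB)
203 GB → tape 1 (remaining 7 GB)
131 GB → tape 2 (remaining 115 GB)
Final tapes: [590,203] [554,131] [525] [473] [434] [425].

6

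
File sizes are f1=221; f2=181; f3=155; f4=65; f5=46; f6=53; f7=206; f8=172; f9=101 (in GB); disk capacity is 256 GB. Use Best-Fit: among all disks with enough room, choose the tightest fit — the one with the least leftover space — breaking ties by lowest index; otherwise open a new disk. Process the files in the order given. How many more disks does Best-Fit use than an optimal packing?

1

Best-Fit: [221] [181,65] [155,46,53] [206] [172] [101] → 6 disks.
Total size 1200 GB; any packing needs at least ⌈1200/256⌉ = 5 disks.
An optimal packing achieves that bound: [221] [206,46] [181,65] [172,53] [155,101] → 5 disks.
Excess: 6 − 5 = 1.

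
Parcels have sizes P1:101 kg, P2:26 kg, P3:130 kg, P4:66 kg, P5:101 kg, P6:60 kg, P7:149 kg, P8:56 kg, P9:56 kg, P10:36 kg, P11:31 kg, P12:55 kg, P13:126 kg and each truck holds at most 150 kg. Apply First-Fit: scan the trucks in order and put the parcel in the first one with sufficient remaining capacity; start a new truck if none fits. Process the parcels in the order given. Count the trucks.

P1 (101 kg) → truck 1 (remaining 49 kg)
P2 (26 kg) → truck 1 (remaining 23 kg)
P3 (130 kg) → truck 2 (remaining 20 kg)
P4 (66 kg) → truck 3 (remaining 84 kg)
P5 (101 kg) → truck 4 (remaining 49 kg)
P6 (60 kg) → truck 3 (remaining 24 kg)
P7 (149 kg) → truck 5 (remaining 1 kg)
P8 (56 kg) → truck 6 (remaining 94 kg)
P9 (56 kg) → truck 6 (remaining 38 kg)
P10 (36 kg) → truck 4 (remaining 13 kg)
P11 (31 kg) → truck 6 (remaining 7 kg)
P12 (55 kg) → truck 7 (remaining 95 kg)
P13 (126 kg) → truck 8 (remaining 24 kg)

8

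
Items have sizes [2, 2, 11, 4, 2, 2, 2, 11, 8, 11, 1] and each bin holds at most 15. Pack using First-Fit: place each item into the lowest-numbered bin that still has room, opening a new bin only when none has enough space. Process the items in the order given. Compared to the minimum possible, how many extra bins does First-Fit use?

1

First-Fit: [2,2,11] [4,2,2,2,1] [11] [8] [11] → 5 bins.
Total size 56; any packing needs at least ⌈56/15⌉ = 4 bins.
An optimal packing achieves that bound: [11,4] [11,2,2] [11,2,2] [8,2,1] → 4 bins.
Excess: 5 − 4 = 1.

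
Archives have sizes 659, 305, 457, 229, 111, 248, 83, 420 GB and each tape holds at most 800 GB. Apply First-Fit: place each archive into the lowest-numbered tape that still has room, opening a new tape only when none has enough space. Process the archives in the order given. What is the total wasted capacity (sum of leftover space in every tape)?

659 GB → tape 1 (remaining 141 GB)
305 GB → tape 2 (remaining 495 GB)
457 GB → tape 2 (remaining 38 GB)
229 GB → tape 3 (remaining 571 GB)
111 GB → tape 1 (remaining 30 GB)
248 GB → tape 3 (remaining 323 GB)
83 GB → tape 3 (remaining 240 GB)
420 GB → tape 4 (remaining 380 GB)
4 tapes × 800 GB = 3200 GB; used 2512 GB; unused 688 GB.

688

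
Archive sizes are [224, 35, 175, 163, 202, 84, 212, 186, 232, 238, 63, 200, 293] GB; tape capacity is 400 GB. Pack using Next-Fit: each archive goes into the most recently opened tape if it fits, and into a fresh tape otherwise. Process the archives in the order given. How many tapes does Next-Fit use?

8

Put 224 GB in tape 1; 176 GB remain.
Put 35 GB in tape 1; 141 GB remain.
Put 175 GB in tape 2; 225 GB remain.
Put 163 GB in tape 2; 62 GB remain.
Put 202 GB in tape 3; 198 GB remain.
Put 84 GB in tape 3; 114 GB remain.
Put 212 GB in tape 4; 188 GB remain.
Put 186 GB in tape 4; 2 GB remain.
Put 232 GB in tape 5; 168 GB remain.
Put 238 GB in tape 6; 162 GB remain.
Put 63 GB in tape 6; 99 GB remain.
Put 200 GB in tape 7; 200 GB remain.
Put 293 GB in tape 8; 107 GB remain.
Final tapes: [224,35] [175,163] [202,84] [212,186] [232] [238,63] [200] [293].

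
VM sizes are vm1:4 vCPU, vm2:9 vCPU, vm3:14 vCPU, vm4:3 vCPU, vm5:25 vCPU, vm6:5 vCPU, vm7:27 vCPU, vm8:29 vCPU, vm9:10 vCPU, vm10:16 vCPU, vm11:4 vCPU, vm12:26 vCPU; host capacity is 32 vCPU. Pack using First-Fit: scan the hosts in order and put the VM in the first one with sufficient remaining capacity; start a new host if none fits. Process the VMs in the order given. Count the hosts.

Put vm1 (4 vCPU) in host 1; 28 vCPU remain.
Put vm2 (9 vCPU) in host 1; 19 vCPU remain.
Put vm3 (14 vCPU) in host 1; 5 vCPU remain.
Put vm4 (3 vCPU) in host 1; 2 vCPU remain.
Put vm5 (25 vCPU) in host 2; 7 vCPU remain.
Put vm6 (5 vCPU) in host 2; 2 vCPU remain.
Put vm7 (27 vCPU) in host 3; 5 vCPU remain.
Put vm8 (29 vCPU) in host 4; 3 vCPU remain.
Put vm9 (10 vCPU) in host 5; 22 vCPU remain.
Put vm10 (16 vCPU) in host 5; 6 vCPU remain.
Put vm11 (4 vCPU) in host 3; 1 vCPU remain.
Put vm12 (26 vCPU) in host 6; 6 vCPU remain.
Final hosts: [4,9,14,3] [25,5] [27,4] [29] [10,16] [26].

6 hosts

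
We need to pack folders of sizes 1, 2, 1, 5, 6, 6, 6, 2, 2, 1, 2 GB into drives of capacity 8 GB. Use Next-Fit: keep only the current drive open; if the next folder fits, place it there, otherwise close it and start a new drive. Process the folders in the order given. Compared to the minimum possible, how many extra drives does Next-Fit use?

Next-Fit: [1,2,1] [5] [6] [6] [6,2] [2,1,2] → 6 drives.
Total size 34 GB; any packing needs at least ⌈34/8⌉ = 5 drives.
An optimal packing achieves that bound: [6,2] [6,2] [6,2] [5,2,1] [1,1] → 5 drives.
Excess: 6 − 5 = 1.

1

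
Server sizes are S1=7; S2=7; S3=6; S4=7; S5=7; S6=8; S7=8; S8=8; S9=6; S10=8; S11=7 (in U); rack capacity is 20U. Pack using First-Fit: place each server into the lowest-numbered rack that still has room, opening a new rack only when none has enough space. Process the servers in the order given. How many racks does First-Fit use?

5

rack 1: place S1 (7U), 13U left
rack 1: place S2 (7U), 6U left
rack 1: place S3 (6U), 0U left
rack 2: place S4 (7U), 13U left
rack 2: place S5 (7U), 6U left
rack 3: place S6 (8U), 12U left
rack 3: place S7 (8U), 4U left
rack 4: place S8 (8U), 12U left
rack 2: place S9 (6U), 0U left
rack 4: place S10 (8U), 4U left
rack 5: place S11 (7U), 13U left
Final racks: [7,7,6] [7,7,6] [8,8] [8,8] [7].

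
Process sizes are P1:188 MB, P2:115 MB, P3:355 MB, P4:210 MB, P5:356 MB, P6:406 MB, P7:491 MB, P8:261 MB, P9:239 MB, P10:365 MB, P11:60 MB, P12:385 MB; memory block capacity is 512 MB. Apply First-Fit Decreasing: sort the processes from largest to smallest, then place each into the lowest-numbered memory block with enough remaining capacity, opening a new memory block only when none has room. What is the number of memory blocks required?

Sorted descending: 491, 406, 385, 365, 356, 355, 261, 239, 210, 188, 115, 60.
491 MB → memory block 1 (remaining 21 MB)
406 MB → memory block 2 (remaining 106 MB)
385 MB → memory block 3 (remaining 127 MB)
365 MB → memory block 4 (remaining 147 MB)
356 MB → memory block 5 (remaining 156 MB)
355 MB → memory block 6 (remaining 157 MB)
261 MB → memory block 7 (remaining 251 MB)
239 MB → memory block 7 (remaining 12 MB)
210 MB → memory block 8 (remaining 302 MB)
188 MB → memory block 8 (remaining 114 MB)
115 MB → memory block 3 (remaining 12 MB)
60 MB → memory block 2 (remaining 46 MB)
Final memory blocks: [491] [406,60] [385,115] [365] [356] [355] [261,239] [210,188].

8 memory blocks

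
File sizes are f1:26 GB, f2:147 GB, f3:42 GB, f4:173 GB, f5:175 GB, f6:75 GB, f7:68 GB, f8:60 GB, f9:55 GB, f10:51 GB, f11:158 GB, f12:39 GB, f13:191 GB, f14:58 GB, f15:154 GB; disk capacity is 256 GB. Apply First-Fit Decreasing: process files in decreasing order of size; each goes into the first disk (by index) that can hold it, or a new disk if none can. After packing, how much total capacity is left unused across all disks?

Sorted descending: 191, 175, 173, 158, 154, 147, 75, 68, 60, 58, 55, 51, 42, 39, 26.
disk 1: place 191 GB, 65 GB left
disk 2: place 175 GB, 81 GB left
disk 3: place 173 GB, 83 GB left
disk 4: place 158 GB, 98 GB left
disk 5: place 154 GB, 102 GB left
disk 6: place 147 GB, 109 GB left
disk 2: place 75 GB, 6 GB left
disk 3: place 68 GB, 15 GB left
disk 1: place 60 GB, 5 GB left
disk 4: place 58 GB, 40 GB left
disk 5: place 55 GB, 47 GB left
disk 6: place 51 GB, 58 GB left
disk 5: place 42 GB, 5 GB left
disk 4: place 39 GB, 1 GB left
disk 6: place 26 GB, 32 GB left
6 disks × 256 GB = 1536 GB; used 1472 GB; unused 64 GB.

64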